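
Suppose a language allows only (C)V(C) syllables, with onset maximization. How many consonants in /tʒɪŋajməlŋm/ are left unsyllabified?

Under (C)V(C), the unsyllabifiable consonants are /t/, /ŋ/, /m/ (at most one coda consonant is licensed; onsets are limited to one consonant).

3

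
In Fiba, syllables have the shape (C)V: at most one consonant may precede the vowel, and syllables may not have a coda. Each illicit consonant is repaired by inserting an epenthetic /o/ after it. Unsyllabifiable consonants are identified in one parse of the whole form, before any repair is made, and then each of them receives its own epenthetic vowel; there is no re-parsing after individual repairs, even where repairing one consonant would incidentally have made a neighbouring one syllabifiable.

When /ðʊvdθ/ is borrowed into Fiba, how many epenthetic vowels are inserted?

The unsyllabifiable consonants are /v/, /d/, /θ/; each receives one epenthetic vowel.

3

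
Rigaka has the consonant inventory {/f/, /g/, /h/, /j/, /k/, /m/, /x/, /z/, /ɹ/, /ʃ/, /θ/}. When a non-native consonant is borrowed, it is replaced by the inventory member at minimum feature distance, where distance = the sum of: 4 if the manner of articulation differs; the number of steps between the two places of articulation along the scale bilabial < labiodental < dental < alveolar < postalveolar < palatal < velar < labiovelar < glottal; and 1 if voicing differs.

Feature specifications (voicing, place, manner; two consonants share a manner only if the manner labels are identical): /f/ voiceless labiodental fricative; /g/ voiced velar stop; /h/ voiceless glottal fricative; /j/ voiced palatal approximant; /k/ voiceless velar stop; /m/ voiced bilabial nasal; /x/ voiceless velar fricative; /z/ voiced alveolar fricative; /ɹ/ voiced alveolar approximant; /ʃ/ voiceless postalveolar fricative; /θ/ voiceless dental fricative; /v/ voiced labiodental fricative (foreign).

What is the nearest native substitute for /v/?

/f/ is closest: same manner (fricative), place distance 0 (labiodental→labiodental), voicing differs (+1); total 1. Next closest is /z/ at distance 2.

f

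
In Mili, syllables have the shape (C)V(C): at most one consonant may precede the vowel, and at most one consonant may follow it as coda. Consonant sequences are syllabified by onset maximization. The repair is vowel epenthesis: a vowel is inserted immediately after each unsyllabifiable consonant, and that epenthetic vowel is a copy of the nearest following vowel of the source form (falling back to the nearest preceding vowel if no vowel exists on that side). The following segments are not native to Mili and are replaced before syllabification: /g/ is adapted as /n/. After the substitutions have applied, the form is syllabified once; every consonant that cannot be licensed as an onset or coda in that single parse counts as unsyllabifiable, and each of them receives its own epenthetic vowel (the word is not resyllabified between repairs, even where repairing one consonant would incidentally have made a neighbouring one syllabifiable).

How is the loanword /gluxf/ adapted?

nuluxfu

Substitution: /g/ → /n/, giving /nluxf/.
Under (C)V(C), the unsyllabifiable consonants are /n/, /f/ (at most one coda consonant is licensed; onsets are limited to one consonant).
Inserting the epenthetic vowel yields /n/ → /nu/, /f/ → /fu/.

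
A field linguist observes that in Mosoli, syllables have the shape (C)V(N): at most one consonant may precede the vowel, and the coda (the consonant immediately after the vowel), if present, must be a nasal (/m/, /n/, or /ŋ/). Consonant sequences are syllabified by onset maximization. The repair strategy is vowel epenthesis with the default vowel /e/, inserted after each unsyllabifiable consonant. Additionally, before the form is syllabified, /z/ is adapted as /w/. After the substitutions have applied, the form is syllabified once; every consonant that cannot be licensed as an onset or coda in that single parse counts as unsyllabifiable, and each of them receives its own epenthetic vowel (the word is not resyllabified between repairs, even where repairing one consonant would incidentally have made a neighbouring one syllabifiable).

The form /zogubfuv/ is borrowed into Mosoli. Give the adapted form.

Substitution: /z/ → /w/, giving /wogubfuv/.
The consonants /b/, /v/ cannot be parsed into a legal (C)V(N) syllable (only a nasal (/m/, /n/, or /ŋ/) is licensed in coda position; onsets are limited to one consonant).
Inserting the epenthetic vowel yields /b/ → /be/, /v/ → /ve/.

wogubefuve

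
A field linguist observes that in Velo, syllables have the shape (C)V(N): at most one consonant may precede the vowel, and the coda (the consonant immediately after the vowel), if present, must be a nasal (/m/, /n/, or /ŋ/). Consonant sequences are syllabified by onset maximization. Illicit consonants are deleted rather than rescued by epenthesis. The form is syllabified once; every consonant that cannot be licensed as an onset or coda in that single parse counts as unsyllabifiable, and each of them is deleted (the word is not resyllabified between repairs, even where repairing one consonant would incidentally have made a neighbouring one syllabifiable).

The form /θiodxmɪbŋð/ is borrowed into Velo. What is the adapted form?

Syllabifying with onset maximization leaves /d/, /x/, /b/, /ŋ/, /ð/ stranded (only a nasal (/m/, /n/, or /ŋ/) is licensed in coda position; onsets are limited to one consonant).
Deletion applies to /d/, /x/, /b/, /ŋ/, /ð/.

θiomɪ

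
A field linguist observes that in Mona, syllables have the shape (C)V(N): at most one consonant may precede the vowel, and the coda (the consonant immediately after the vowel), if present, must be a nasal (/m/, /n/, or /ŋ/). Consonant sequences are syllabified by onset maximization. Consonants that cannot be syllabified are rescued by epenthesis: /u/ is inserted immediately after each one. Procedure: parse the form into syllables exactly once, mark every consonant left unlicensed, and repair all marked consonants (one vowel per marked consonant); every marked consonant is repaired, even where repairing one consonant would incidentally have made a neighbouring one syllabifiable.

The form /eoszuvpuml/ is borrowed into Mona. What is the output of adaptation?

eosuzuvupumlu

Syllabifying with onset maximization leaves /s/, /v/, /l/ stranded (only a nasal (/m/, /n/, or /ŋ/) is licensed in coda position; onsets are limited to one consonant).
Inserting the epenthetic vowel yields /s/ → /su/, /v/ → /vu/, /l/ → /lu/.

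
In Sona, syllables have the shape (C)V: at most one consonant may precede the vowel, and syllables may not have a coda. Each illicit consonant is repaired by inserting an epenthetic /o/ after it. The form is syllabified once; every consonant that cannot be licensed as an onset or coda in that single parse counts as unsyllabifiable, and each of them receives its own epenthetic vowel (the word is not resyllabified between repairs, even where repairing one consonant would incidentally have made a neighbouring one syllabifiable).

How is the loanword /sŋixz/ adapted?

soŋixozo

Under (C)V, the unsyllabifiable consonants are /s/, /x/, /z/ (no codas are permitted; onsets are limited to one consonant).
Each unlicensed consonant becomes the onset of a new syllable: /s/ → /so/, /x/ → /xo/, /z/ → /zo/.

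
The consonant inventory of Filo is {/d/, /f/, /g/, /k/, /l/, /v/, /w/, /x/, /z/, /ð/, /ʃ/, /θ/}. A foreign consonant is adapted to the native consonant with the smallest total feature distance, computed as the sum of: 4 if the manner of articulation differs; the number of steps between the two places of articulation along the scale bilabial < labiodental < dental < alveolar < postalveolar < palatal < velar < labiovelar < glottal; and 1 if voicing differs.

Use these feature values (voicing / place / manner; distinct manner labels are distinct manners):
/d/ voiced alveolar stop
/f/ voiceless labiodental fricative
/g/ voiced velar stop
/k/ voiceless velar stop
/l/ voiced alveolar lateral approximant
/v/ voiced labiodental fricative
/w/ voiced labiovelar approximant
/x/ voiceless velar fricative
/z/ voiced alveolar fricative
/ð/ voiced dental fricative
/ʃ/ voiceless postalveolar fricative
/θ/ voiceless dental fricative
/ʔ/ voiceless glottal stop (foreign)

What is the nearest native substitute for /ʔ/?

/k/ is closest: same manner (stop), place distance 2 (glottal→velar), same voicing; total 2. Next closest is /g/ at distance 3.

k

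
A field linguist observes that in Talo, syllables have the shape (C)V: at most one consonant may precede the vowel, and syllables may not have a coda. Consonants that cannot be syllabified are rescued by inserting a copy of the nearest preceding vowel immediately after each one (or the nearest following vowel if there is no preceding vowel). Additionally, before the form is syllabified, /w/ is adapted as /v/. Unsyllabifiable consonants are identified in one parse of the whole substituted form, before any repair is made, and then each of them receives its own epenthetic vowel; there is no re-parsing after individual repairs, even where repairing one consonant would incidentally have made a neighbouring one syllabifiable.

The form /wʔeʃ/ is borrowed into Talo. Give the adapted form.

veʔeʃe

Substitution: /w/ → /v/, giving /vʔeʃ/.
Syllabifying with onset maximization leaves /v/, /ʃ/ stranded (no codas are permitted; onsets are limited to one consonant).
Each unlicensed consonant becomes the onset of a new syllable: /v/ → /ve/, /ʃ/ → /ʃe/.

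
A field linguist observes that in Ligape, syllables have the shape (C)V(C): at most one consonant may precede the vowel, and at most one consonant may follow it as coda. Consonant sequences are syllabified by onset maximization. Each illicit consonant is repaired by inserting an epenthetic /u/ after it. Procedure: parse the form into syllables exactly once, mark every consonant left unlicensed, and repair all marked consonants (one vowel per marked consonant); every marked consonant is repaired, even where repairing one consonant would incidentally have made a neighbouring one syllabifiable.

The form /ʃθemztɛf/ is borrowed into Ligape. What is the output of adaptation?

ʃuθemzutɛf

Under (C)V(C), the unsyllabifiable consonants are /ʃ/, /z/ (at most one coda consonant is licensed; onsets are limited to one consonant).
Epenthesis after each stranded consonant: /ʃ/ → /ʃu/, /z/ → /zu/.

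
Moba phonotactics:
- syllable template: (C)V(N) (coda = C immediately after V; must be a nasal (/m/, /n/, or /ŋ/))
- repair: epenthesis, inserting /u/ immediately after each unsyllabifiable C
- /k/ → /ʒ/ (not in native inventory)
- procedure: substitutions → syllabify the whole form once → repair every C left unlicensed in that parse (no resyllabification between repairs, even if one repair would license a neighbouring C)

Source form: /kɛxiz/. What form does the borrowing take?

Substitution: /k/ → /ʒ/, giving /ʒɛxiz/.
The consonants /z/ cannot be parsed into a legal (C)V(N) syllable (only a nasal (/m/, /n/, or /ŋ/) is licensed in coda position; onsets are limited to one consonant).
Epenthesis after each stranded consonant: /z/ → /zu/.

ʒɛxizu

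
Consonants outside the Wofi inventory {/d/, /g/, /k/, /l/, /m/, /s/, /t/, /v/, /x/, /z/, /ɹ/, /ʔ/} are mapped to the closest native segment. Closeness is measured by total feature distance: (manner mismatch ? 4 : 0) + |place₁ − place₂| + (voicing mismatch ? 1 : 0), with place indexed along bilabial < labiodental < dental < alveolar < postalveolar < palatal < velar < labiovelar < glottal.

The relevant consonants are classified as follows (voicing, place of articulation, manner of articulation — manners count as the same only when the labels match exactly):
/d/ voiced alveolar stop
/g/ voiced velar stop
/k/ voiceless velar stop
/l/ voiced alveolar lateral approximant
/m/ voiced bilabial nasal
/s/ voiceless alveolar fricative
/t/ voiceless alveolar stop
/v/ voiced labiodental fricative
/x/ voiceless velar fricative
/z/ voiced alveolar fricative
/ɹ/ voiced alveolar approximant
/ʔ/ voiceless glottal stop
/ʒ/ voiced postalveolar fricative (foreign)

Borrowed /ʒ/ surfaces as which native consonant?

/z/ is closest: same manner (fricative), place distance 1 (postalveolar→alveolar), same voicing; total 1. Next closest is /s/ at distance 2.

z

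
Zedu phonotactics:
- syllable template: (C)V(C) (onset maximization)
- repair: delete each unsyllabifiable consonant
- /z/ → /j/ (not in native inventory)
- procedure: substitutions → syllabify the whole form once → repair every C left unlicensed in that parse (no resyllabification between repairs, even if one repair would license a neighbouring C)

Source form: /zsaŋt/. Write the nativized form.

saŋ

Substitution: /z/ → /j/, giving /jsaŋt/.
Under (C)V(C), the unsyllabifiable consonants are /j/, /t/ (at most one coda consonant is licensed; onsets are limited to one consonant).
Deleting the stranded consonants removes /j/, /t/.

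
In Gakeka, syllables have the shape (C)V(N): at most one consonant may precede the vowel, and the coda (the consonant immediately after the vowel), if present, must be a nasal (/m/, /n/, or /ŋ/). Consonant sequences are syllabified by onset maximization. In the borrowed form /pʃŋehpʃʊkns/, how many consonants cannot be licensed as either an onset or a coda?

Under (C)V(N), the unsyllabifiable consonants are /p/, /ʃ/, /h/, /p/, /k/, /n/, /s/ (only a nasal (/m/, /n/, or /ŋ/) is licensed in coda position; onsets are limited to one consonant).

7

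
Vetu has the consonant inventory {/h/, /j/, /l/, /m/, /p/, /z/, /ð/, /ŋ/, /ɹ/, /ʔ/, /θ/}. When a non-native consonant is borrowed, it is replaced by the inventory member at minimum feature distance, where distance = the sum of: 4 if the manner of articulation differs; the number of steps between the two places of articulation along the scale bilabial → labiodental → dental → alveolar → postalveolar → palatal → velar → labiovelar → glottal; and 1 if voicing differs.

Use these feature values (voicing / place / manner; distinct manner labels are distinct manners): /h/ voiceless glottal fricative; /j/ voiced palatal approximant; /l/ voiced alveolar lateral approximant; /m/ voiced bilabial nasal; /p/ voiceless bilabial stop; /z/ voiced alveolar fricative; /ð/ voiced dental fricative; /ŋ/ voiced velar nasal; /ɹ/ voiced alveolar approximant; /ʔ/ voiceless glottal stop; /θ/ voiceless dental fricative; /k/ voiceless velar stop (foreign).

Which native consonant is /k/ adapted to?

/ʔ/ is closest: same manner (stop), place distance 2 (velar→glottal), same voicing; total 2. Next closest is /ŋ/ at distance 5.

ʔ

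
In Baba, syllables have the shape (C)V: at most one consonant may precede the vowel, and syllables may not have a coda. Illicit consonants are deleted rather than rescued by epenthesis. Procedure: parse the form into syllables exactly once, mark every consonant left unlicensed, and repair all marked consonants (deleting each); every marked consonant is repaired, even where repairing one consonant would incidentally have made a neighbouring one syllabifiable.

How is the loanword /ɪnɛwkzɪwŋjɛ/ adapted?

ɪnɛzɪjɛ

Syllabifying with onset maximization leaves /w/, /k/, /w/, /ŋ/ stranded (no codas are permitted; onsets are limited to one consonant).
Deletion applies to /w/, /k/, /w/, /ŋ/.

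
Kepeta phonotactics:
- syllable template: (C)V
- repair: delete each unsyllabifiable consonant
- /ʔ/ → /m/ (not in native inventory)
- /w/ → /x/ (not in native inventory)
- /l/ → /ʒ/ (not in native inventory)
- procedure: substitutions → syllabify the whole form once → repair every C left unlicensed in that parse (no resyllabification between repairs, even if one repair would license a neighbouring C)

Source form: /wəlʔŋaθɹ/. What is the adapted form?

Substitution: /w/ → /x/, /l/ → /ʒ/, /ʔ/ → /m/, giving /xəʒmŋaθɹ/.
Syllabifying with onset maximization leaves /ʒ/, /m/, /θ/, /ɹ/ stranded (no codas are permitted; onsets are limited to one consonant).
Deletion applies to /ʒ/, /m/, /θ/, /ɹ/.

xəŋa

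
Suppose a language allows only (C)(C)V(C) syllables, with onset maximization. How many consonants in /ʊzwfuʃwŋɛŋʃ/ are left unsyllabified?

The consonants /ʃ/ cannot be parsed into a legal (C)(C)V(C) syllable (at most one coda consonant is licensed; onsets may contain at most 2 consonants).

1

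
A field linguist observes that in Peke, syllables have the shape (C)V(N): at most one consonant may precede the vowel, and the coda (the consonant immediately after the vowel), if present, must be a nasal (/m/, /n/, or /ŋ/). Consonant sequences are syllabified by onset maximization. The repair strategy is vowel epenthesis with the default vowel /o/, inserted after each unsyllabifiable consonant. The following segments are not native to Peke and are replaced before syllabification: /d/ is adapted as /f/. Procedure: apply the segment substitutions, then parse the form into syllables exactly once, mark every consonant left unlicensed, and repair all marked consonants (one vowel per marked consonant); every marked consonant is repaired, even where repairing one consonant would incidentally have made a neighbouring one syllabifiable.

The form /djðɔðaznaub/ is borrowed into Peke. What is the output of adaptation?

Substitution: /d/ → /f/, giving /fjðɔðaznaub/.
The consonants /f/, /j/, /z/, /b/ cannot be parsed into a legal (C)V(N) syllable (only a nasal (/m/, /n/, or /ŋ/) is licensed in coda position; onsets are limited to one consonant).
Epenthesis after each stranded consonant: /f/ → /fo/, /j/ → /jo/, /z/ → /zo/, /b/ → /bo/.

fojoðɔðazonaubo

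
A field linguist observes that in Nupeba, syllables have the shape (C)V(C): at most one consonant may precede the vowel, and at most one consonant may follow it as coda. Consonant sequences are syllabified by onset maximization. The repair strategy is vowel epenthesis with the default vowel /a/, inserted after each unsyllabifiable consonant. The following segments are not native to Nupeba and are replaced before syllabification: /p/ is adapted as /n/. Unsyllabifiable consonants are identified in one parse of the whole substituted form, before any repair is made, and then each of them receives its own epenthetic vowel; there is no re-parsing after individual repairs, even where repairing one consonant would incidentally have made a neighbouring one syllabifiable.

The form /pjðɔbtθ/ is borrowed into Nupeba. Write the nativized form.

Substitution: /p/ → /n/, giving /njðɔbtθ/.
The consonants /n/, /j/, /t/, /θ/ cannot be parsed into a legal (C)V(C) syllable (at most one coda consonant is licensed; onsets are limited to one consonant).
Inserting the epenthetic vowel yields /n/ → /na/, /j/ → /ja/, /t/ → /ta/, /θ/ → /θa/.

najaðɔbtaθa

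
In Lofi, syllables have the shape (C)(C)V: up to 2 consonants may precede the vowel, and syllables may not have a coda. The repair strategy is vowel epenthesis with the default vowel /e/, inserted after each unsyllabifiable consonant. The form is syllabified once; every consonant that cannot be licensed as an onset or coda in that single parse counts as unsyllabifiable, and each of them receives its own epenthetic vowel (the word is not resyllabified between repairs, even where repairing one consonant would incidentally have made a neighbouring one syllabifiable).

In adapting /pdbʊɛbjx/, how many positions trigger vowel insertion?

4

The unsyllabifiable consonants are /p/, /b/, /j/, /x/; each receives one epenthetic vowel.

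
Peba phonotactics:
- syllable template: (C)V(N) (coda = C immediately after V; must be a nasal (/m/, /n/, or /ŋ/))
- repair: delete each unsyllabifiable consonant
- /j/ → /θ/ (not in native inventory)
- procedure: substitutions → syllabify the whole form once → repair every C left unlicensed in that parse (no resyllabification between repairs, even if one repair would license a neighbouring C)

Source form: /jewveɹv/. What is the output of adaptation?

Substitution: /j/ → /θ/, giving /θewveɹv/.
The consonants /w/, /ɹ/, /v/ cannot be parsed into a legal (C)V(N) syllable (only a nasal (/m/, /n/, or /ŋ/) is licensed in coda position; onsets are limited to one consonant).
Each unlicensed consonant is deleted: /w/, /ɹ/, /v/.

θeve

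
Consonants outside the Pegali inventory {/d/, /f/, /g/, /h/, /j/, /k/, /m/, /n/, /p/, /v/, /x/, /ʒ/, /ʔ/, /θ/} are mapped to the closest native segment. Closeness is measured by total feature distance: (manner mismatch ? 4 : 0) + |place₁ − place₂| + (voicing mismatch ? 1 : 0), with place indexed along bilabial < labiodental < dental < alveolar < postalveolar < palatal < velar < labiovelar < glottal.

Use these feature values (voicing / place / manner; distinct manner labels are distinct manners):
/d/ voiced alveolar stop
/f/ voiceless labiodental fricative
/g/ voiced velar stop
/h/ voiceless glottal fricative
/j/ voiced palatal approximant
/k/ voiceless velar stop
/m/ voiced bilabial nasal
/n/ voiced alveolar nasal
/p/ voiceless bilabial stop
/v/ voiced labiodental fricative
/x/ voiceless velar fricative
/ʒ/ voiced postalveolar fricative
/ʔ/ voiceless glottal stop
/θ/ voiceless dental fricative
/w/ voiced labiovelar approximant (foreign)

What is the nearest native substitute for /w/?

j

/j/ is closest: same manner (approximant), place distance 2 (labiovelar→palatal), same voicing; total 2. Next closest is /g/ at distance 5.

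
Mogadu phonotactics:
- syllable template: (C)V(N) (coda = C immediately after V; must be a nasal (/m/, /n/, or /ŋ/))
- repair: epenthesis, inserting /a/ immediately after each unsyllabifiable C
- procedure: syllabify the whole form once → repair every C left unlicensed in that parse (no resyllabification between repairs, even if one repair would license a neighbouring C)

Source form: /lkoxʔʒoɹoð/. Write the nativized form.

lakoxaʔaʒoɹoða

The consonants /l/, /x/, /ʔ/, /ð/ cannot be parsed into a legal (C)V(N) syllable (only a nasal (/m/, /n/, or /ŋ/) is licensed in coda position; onsets are limited to one consonant).
Each unlicensed consonant becomes the onset of a new syllable: /l/ → /la/, /x/ → /xa/, /ʔ/ → /ʔa/, /ð/ → /ða/.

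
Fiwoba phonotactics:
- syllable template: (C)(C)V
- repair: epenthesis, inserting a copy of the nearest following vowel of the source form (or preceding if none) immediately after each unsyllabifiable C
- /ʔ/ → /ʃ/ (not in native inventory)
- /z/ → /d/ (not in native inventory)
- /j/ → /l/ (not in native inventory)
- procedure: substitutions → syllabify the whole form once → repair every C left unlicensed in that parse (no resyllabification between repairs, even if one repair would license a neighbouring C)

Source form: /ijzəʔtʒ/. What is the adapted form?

Substitution: /j/ → /l/, /z/ → /d/, /ʔ/ → /ʃ/, giving /ildəʃtʒ/.
Syllabifying with onset maximization leaves /ʃ/, /t/, /ʒ/ stranded (no codas are permitted; onsets may contain at most 2 consonants).
Inserting the epenthetic vowel yields /ʃ/ → /ʃə/, /t/ → /tə/, /ʒ/ → /ʒə/.

ildəʃətəʒə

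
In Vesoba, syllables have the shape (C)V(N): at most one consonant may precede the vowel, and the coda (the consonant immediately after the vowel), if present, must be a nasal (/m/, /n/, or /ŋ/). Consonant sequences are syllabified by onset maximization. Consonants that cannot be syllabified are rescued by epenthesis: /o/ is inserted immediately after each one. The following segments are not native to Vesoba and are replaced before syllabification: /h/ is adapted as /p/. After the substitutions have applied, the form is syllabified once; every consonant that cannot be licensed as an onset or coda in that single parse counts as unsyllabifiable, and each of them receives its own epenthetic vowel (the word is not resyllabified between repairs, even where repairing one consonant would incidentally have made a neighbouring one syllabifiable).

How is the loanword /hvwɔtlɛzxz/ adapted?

povowɔtolɛzoxozo

Substitution: /h/ → /p/, giving /pvwɔtlɛzxz/.
Under (C)V(N), the unsyllabifiable consonants are /p/, /v/, /t/, /z/, /x/, /z/ (only a nasal (/m/, /n/, or /ŋ/) is licensed in coda position; onsets are limited to one consonant).
Epenthesis after each stranded consonant: /p/ → /po/, /v/ → /vo/, /t/ → /to/, /z/ → /zo/, /x/ → /xo/, /z/ → /zo/.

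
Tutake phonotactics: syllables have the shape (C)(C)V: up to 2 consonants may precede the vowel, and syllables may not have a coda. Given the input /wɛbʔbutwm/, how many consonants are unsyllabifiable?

4

Syllabifying with onset maximization leaves /b/, /t/, /w/, /m/ stranded (no codas are permitted; onsets may contain at most 2 consonants).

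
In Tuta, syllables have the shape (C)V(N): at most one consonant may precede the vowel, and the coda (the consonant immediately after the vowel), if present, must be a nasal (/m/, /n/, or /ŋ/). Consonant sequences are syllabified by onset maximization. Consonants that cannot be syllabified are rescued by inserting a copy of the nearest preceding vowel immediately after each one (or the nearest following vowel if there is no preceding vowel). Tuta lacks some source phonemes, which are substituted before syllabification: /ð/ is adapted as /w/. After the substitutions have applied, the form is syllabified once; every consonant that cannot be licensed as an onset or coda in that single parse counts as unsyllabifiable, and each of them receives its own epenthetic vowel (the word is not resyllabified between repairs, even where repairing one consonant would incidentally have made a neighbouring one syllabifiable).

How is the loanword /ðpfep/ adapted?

Substitution: /ð/ → /w/, giving /wpfep/.
Under (C)V(N), the unsyllabifiable consonants are /w/, /p/, /p/ (only a nasal (/m/, /n/, or /ŋ/) is licensed in coda position; onsets are limited to one consonant).
Inserting the epenthetic vowel yields /w/ → /we/, /p/ → /pe/, /p/ → /pe/.

wepefepe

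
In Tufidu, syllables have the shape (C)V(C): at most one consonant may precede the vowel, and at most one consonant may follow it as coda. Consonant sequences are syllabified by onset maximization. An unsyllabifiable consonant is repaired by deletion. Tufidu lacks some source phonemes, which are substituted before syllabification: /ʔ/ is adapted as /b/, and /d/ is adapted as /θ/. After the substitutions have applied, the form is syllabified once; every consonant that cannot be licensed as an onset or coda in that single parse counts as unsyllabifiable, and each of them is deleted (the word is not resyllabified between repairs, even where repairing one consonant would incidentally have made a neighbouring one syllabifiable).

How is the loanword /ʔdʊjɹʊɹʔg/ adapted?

θʊjɹʊɹ

Substitution: /ʔ/ → /b/, /d/ → /θ/, giving /bθʊjɹʊɹbg/.
Under (C)V(C), the unsyllabifiable consonants are /b/, /b/, /g/ (at most one coda consonant is licensed; onsets are limited to one consonant).
Each unlicensed consonant is deleted: /b/, /b/, /g/.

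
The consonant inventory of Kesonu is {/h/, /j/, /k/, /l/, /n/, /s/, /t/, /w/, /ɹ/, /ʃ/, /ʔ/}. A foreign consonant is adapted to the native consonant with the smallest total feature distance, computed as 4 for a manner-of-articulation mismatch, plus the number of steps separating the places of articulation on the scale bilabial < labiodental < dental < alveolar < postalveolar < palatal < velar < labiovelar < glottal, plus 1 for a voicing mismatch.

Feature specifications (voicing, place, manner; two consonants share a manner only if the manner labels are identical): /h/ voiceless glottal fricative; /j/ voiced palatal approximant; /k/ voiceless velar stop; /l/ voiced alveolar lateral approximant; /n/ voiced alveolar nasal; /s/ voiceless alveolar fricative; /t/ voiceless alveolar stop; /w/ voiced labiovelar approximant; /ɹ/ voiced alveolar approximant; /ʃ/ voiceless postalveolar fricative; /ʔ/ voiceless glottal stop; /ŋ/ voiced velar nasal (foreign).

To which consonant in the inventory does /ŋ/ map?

/n/ is closest: same manner (nasal), place distance 3 (velar→alveolar), same voicing; total 3. Next closest is /j/ at distance 5.

n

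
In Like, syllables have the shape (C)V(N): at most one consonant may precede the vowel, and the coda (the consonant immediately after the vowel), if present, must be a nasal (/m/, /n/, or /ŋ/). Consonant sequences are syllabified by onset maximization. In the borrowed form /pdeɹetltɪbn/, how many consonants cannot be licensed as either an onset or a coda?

Under (C)V(N), the unsyllabifiable consonants are /p/, /t/, /l/, /b/, /n/ (only a nasal (/m/, /n/, or /ŋ/) is licensed in coda position; onsets are limited to one consonant).

5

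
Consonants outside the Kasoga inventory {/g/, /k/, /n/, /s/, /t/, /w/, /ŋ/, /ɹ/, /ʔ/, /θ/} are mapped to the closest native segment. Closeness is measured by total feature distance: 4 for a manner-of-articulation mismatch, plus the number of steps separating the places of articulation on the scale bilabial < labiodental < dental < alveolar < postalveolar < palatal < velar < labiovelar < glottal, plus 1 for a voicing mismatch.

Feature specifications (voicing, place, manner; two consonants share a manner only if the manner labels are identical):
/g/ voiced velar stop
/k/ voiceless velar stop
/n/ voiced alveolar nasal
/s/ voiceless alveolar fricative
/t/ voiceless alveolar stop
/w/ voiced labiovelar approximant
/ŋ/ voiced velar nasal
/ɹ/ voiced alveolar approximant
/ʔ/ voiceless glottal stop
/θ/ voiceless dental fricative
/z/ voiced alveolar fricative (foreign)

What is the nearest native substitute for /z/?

s

/s/ is closest: same manner (fricative), place distance 0 (alveolar→alveolar), voicing differs (+1); total 1. Next closest is /θ/ at distance 2.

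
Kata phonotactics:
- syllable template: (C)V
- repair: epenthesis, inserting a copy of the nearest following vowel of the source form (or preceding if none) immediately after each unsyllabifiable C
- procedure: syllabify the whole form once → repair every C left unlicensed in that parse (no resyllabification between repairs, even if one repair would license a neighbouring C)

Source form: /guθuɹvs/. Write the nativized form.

The consonants /ɹ/, /v/, /s/ cannot be parsed into a legal (C)V syllable (no codas are permitted; onsets are limited to one consonant).
Epenthesis after each stranded consonant: /ɹ/ → /ɹu/, /v/ → /vu/, /s/ → /su/.

guθuɹuvusu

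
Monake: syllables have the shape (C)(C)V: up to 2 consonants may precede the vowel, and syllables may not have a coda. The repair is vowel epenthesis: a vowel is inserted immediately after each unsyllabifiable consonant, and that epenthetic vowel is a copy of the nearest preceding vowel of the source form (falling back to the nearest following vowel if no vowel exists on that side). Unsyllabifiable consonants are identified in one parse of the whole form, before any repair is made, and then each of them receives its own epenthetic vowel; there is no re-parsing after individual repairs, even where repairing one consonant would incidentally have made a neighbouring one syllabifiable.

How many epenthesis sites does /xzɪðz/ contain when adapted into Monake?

The unsyllabifiable consonants are /ð/, /z/; each receives one epenthetic vowel.

2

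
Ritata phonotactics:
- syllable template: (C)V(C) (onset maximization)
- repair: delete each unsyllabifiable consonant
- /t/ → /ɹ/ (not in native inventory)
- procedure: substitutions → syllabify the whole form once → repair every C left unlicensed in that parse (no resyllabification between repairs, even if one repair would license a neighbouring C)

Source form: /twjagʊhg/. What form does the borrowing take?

Substitution: /t/ → /ɹ/, giving /ɹwjagʊhg/.
Under (C)V(C), the unsyllabifiable consonants are /ɹ/, /w/, /g/ (at most one coda consonant is licensed; onsets are limited to one consonant).
Each unlicensed consonant is deleted: /ɹ/, /w/, /g/.

jagʊh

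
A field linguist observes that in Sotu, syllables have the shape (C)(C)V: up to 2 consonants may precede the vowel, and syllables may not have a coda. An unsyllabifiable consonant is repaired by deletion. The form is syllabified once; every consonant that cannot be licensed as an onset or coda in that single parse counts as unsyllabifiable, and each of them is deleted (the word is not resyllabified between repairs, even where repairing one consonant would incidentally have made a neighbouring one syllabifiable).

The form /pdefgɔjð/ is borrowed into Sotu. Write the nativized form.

Syllabifying with onset maximization leaves /j/, /ð/ stranded (no codas are permitted; onsets may contain at most 2 consonants).
Deletion applies to /j/, /ð/.

pdefgɔ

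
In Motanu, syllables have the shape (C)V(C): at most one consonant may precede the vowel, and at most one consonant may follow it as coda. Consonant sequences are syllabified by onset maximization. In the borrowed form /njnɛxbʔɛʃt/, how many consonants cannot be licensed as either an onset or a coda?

4

Syllabifying with onset maximization leaves /n/, /j/, /b/, /t/ stranded (at most one coda consonant is licensed; onsets are limited to one consonant).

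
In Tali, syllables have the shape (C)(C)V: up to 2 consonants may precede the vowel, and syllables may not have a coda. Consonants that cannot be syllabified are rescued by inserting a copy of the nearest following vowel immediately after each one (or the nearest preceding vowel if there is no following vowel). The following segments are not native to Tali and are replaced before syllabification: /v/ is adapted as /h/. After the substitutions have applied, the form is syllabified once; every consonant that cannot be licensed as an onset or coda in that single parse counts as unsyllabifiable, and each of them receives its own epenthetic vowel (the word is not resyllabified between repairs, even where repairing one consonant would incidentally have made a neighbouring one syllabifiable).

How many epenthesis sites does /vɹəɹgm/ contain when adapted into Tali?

3

After substitution the input is /hɹəɹgm/.
The unsyllabifiable consonants are /ɹ/, /g/, /m/; each receives one epenthetic vowel.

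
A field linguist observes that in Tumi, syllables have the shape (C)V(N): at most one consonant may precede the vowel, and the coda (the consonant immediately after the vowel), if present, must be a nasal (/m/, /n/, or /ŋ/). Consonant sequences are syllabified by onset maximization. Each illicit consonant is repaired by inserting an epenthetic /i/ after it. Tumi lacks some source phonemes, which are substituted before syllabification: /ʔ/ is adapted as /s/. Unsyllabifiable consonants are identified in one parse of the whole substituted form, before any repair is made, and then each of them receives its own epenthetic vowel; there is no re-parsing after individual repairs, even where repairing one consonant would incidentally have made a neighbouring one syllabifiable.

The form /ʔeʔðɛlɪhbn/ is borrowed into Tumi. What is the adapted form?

sesiðɛlɪhibini

Substitution: /ʔ/ → /s/, giving /sesðɛlɪhbn/.
Under (C)V(N), the unsyllabifiable consonants are /s/, /h/, /b/, /n/ (only a nasal (/m/, /n/, or /ŋ/) is licensed in coda position; onsets are limited to one consonant).
Inserting the epenthetic vowel yields /s/ → /si/, /h/ → /hi/, /b/ → /bi/, /n/ → /ni/.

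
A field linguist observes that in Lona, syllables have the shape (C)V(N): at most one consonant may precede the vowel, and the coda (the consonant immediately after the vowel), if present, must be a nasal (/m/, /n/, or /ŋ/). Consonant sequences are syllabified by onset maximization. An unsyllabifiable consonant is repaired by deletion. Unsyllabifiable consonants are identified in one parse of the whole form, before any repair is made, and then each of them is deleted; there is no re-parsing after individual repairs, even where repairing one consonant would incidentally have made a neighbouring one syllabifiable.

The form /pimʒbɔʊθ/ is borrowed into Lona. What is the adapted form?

pimbɔʊ

The consonants /ʒ/, /θ/ cannot be parsed into a legal (C)V(N) syllable (only a nasal (/m/, /n/, or /ŋ/) is licensed in coda position; onsets are limited to one consonant).
Deleting the stranded consonants removes /ʒ/, /θ/.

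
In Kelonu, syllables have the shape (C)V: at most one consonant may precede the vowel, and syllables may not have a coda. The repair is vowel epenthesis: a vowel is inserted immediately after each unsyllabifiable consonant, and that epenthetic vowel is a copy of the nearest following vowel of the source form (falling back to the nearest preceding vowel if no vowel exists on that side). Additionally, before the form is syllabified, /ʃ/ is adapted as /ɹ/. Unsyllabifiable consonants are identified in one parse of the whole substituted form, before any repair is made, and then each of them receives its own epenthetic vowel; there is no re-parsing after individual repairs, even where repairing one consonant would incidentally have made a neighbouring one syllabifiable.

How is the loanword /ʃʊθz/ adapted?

ɹʊθʊzʊ

Substitution: /ʃ/ → /ɹ/, giving /ɹʊθz/.
Under (C)V, the unsyllabifiable consonants are /θ/, /z/ (no codas are permitted; onsets are limited to one consonant).
Each unlicensed consonant becomes the onset of a new syllable: /θ/ → /θʊ/, /z/ → /zʊ/.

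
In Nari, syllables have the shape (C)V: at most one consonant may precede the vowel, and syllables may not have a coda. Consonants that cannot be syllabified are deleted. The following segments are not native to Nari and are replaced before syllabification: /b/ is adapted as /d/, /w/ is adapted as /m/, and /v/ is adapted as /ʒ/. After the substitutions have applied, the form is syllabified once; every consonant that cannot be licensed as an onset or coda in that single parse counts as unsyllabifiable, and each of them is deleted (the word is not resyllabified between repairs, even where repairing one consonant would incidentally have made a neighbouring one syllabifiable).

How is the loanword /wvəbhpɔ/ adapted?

Substitution: /w/ → /m/, /v/ → /ʒ/, /b/ → /d/, giving /mʒədhpɔ/.
Under (C)V, the unsyllabifiable consonants are /m/, /d/, /h/ (no codas are permitted; onsets are limited to one consonant).
Each unlicensed consonant is deleted: /m/, /d/, /h/.

ʒəpɔ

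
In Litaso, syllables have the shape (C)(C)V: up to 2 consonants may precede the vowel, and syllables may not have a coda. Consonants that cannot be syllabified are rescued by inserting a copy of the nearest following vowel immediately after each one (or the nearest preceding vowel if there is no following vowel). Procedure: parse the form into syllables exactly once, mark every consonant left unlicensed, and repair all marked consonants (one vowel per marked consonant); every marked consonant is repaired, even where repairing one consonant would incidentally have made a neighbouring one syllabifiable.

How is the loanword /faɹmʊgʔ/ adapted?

Under (C)(C)V, the unsyllabifiable consonants are /g/, /ʔ/ (no codas are permitted; onsets may contain at most 2 consonants).
Epenthesis after each stranded consonant: /g/ → /gʊ/, /ʔ/ → /ʔʊ/.

faɹmʊgʊʔʊ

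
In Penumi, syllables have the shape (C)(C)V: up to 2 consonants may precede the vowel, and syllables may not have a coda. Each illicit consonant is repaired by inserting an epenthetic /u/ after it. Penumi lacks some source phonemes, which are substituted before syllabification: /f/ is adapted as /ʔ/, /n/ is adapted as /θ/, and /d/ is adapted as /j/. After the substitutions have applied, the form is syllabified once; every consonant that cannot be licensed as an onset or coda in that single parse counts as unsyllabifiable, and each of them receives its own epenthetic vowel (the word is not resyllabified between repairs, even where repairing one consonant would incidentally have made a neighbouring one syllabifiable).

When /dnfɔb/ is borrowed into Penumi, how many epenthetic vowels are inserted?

After substitution the input is /jθʔɔb/.
The unsyllabifiable consonants are /j/, /b/; each receives one epenthetic vowel.

2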